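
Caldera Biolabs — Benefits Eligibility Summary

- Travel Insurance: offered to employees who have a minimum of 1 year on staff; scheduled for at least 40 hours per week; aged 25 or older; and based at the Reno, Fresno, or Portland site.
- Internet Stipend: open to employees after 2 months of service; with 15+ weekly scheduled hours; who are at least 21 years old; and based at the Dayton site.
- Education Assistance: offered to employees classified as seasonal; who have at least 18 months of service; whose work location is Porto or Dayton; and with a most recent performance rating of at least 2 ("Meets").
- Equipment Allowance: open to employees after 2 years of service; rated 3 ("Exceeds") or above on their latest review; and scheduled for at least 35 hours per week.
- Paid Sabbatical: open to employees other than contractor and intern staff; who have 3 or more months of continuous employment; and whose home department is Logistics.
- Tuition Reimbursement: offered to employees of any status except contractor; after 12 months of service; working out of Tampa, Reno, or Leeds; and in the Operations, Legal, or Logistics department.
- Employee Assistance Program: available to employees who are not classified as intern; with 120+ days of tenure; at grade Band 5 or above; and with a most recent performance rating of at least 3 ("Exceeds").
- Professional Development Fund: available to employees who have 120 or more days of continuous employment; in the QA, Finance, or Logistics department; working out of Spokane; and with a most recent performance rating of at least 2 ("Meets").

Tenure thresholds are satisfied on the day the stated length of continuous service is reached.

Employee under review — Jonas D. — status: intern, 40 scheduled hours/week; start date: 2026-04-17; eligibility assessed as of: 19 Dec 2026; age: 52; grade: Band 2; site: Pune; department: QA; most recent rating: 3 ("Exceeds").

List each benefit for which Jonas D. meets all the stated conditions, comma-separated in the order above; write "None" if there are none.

None

Service from 2026-04-17 to 19 Dec 2026: 246 days.
Travel Insurance — service 246 days < 1 year (≈365 days) ✗ → not eligible.
Internet Stipend — service 246 days ≥ 2 months (≈60 days) ✓; 40 hrs/wk ≥ 15 ✓; age 52 ≥ 21 ✓; site Pune ✗ (not Dayton) → not eligible.
Education Assistance — status intern ✗ (requires seasonal) → not eligible.
Equipment Allowance — service 246 days < 2 years (≈730 days) ✗ → not eligible.
Paid Sabbatical — status intern ✗ (excluded) → not eligible.
Tuition Reimbursement — status intern ✓ (not excluded); service 246 days < 12 months (≈360 days) ✗ → not eligible.
Employee Assistance Program — status intern ✗ (excluded) → not eligible.
Professional Development Fund — service 246 days ≥ 120 days ✓; dept QA ✓; site Pune ✗ (not Spokane) → not eligible.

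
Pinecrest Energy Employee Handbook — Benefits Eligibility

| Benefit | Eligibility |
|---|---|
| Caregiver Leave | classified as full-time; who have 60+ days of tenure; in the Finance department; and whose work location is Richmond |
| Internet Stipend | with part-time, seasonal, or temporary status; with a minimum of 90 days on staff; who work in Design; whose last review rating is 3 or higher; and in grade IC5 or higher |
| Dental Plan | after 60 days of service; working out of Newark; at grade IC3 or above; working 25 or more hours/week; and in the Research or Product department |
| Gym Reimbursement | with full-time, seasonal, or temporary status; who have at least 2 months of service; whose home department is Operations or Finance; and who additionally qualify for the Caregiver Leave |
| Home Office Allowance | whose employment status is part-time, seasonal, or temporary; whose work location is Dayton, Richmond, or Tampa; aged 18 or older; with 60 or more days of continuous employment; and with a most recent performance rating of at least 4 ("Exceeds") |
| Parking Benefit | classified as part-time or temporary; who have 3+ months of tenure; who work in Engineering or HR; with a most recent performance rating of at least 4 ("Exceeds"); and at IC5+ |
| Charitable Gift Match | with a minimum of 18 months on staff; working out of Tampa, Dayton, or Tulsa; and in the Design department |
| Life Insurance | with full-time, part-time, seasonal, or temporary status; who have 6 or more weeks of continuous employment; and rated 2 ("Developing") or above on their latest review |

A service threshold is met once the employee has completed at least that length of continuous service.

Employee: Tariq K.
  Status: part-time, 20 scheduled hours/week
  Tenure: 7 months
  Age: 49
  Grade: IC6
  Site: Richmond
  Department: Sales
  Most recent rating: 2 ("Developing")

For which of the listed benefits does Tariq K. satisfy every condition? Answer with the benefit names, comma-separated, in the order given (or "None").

Caregiver Leave — status part-time ✗ (requires full-time) → not eligible.
Internet Stipend — status part-time ✓; service 7 months ≥ 90 days ✓; dept Sales ✗ → not eligible.
Dental Plan — service 7 months ≥ 60 days ✓; site Richmond ✗ (not Newark) → not eligible.
Gym Reimbursement — status part-time ✗ (requires full-time, seasonal, or temporary) → not eligible.
Home Office Allowance — status part-time ✓; site Richmond ✓; age 49 ≥ 18 ✓; service 7 months ≥ 60 days ✓; rating 2 < 4 ✗ → not eligible.
Parking Benefit — status part-time ✓; service 7 months ≥ 3 months ✓; dept Sales ✗ → not eligible.
Charitable Gift Match — service 7 months < 18 months ✗ → not eligible.
Life Insurance — status part-time ✓; service 7 months ≥ 6 weeks (≈42 days) ✓; rating 2 ≥ 2 ✓ → eligible.

Life Insurance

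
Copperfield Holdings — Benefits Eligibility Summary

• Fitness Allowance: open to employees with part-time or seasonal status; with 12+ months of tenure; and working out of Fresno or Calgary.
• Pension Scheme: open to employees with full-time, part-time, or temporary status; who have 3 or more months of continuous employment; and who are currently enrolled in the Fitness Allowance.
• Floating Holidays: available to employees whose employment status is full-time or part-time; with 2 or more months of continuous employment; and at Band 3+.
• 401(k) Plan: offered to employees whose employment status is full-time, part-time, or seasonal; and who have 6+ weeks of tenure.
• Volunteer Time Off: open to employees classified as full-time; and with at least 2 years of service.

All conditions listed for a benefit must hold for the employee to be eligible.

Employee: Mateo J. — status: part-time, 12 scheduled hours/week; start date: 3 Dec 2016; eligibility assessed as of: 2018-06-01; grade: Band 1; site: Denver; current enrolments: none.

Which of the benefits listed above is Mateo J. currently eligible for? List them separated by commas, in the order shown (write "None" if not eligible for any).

401(k) Plan

Service from 3 Dec 2016 to 2018-06-01: 545 days.
Fitness Allowance — status part-time ✓; service 545 days ≥ 12 months (≈360 days) ✓; site Denver ✗ (not Fresno or Calgary) → not eligible.
Pension Scheme — status part-time ✓; service 545 days ≥ 3 months (≈90 days) ✓; not enrolled in Fitness Allowance ✗ → not eligible.
Floating Holidays — status part-time ✓; service 545 days ≥ 2 months (≈60 days) ✓; grade Band 1 < Band 3 ✗ → not eligible.
401(k) Plan — status part-time ✓; service 545 days ≥ 6 weeks (≈42 days) ✓ → eligible.
Volunteer Time Off — status part-time ✗ (requires full-time) → not eligible.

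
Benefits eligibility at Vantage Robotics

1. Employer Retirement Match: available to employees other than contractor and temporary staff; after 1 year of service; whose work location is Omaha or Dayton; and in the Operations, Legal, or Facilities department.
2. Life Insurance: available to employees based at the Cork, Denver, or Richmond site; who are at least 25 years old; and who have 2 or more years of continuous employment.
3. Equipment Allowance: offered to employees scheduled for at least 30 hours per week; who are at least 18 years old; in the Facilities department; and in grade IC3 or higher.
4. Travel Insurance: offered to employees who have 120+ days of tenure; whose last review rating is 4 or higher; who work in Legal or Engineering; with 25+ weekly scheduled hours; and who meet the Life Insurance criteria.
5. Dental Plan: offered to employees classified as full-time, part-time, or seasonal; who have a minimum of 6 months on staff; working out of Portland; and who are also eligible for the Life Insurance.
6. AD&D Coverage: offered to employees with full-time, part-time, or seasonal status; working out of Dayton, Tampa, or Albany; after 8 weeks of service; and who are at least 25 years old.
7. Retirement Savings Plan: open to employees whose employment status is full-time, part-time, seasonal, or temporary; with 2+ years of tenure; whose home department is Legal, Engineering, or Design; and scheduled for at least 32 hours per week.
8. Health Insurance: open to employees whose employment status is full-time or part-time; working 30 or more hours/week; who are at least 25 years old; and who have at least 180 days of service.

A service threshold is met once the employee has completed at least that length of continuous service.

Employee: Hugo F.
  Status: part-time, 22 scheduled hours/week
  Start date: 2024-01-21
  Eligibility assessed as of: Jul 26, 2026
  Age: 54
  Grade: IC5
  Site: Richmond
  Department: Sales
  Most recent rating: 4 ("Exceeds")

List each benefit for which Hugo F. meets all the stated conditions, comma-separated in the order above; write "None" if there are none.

Life Insurance

Service from 2024-01-21 to Jul 26, 2026: 917 days.
Employer Retirement Match — status part-time ✓ (not excluded); service 917 days ≥ 1 year (≈365 days) ✓; site Richmond ✗ (not Omaha or Dayton) → not eligible.
Life Insurance — site Richmond ✓; age 54 ≥ 25 ✓; service 917 days ≥ 2 years (≈730 days) ✓ → eligible.
Equipment Allowance — 22 hrs/wk < 30 ✗ → not eligible.
Travel Insurance — service 917 days ≥ 120 days ✓; rating 4 ≥ 4 ✓; dept Sales ✗ → not eligible.
Dental Plan — status part-time ✓; service 917 days ≥ 6 months (≈180 days) ✓; site Richmond ✗ (not Portland) → not eligible.
AD&D Coverage — status part-time ✓; site Richmond ✗ (not Dayton, Tampa, or Albany) → not eligible.
Retirement Savings Plan — status part-time ✓; service 917 days ≥ 2 years (≈730 days) ✓; dept Sales ✗ → not eligible.
Health Insurance — status part-time ✓; 22 hrs/wk < 30 ✗ → not eligible.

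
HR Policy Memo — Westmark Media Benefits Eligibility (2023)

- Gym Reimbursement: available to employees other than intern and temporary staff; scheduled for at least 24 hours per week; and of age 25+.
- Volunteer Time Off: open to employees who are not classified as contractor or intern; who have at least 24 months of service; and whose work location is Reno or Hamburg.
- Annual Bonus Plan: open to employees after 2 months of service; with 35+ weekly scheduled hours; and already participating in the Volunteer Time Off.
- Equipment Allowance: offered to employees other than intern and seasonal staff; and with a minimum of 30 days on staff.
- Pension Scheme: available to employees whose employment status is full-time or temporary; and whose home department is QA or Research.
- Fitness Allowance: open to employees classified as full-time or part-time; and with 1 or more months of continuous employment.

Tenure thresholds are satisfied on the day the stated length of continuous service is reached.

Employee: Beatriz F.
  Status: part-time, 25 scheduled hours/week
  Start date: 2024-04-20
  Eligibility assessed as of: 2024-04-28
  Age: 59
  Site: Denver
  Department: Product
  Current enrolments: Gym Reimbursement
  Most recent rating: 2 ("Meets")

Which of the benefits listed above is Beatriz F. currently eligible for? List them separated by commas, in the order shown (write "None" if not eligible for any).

Gym Reimbursement

Service from 2024-04-20 to 2024-04-28: 8 days.
Gym Reimbursement — status part-time ✓ (not excluded); 25 hrs/wk ≥ 24 ✓; age 59 ≥ 25 ✓ → eligible.
Volunteer Time Off — status part-time ✓ (not excluded); service 8 days < 24 months (≈720 days) ✗ → not eligible.
Annual Bonus Plan — service 8 days < 2 months (≈60 days) ✗ → not eligible.
Equipment Allowance — status part-time ✓ (not excluded); service 8 days < 30 days ✗ → not eligible.
Pension Scheme — status part-time ✗ (requires full-time or temporary) → not eligible.
Fitness Allowance — status part-time ✓; service 8 days < 1 month (≈30 days) ✗ → not eligible.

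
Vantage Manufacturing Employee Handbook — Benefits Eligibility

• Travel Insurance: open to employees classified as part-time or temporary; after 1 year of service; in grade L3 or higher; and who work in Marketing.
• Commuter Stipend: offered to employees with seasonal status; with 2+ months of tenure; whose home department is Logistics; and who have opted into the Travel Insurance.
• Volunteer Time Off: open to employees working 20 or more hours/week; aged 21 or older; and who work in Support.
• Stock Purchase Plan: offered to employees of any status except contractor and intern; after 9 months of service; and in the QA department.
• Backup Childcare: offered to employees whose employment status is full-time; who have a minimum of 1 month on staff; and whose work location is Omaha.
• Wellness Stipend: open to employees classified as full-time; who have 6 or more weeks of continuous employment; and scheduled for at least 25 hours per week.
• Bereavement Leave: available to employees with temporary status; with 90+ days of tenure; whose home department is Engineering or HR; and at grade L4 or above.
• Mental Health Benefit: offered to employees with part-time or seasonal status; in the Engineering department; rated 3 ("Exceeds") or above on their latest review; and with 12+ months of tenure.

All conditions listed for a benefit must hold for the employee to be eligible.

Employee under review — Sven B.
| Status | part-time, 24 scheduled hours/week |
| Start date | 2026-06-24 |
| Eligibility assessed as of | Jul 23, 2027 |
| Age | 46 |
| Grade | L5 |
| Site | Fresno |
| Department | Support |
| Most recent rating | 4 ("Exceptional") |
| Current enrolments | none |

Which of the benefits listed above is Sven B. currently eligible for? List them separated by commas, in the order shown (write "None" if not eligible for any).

Volunteer Time Off

Service from 2026-06-24 to Jul 23, 2027: 394 days.
Travel Insurance — status part-time ✓; service 394 days ≥ 1 year (≈365 days) ✓; grade L5 ≥ L3 ✓; dept Support ✗ → not eligible.
Commuter Stipend — status part-time ✗ (requires seasonal) → not eligible.
Volunteer Time Off — 24 hrs/wk ≥ 20 ✓; age 46 ≥ 21 ✓; dept Support ✓ → eligible.
Stock Purchase Plan — status part-time ✓ (not excluded); service 394 days ≥ 9 months (≈270 days) ✓; dept Support ✗ → not eligible.
Backup Childcare — status part-time ✗ (requires full-time) → not eligible.
Wellness Stipend — status part-time ✗ (requires full-time) → not eligible.
Bereavement Leave — status part-time ✗ (requires temporary) → not eligible.
Mental Health Benefit — status part-time ✓; dept Support ✗ → not eligible.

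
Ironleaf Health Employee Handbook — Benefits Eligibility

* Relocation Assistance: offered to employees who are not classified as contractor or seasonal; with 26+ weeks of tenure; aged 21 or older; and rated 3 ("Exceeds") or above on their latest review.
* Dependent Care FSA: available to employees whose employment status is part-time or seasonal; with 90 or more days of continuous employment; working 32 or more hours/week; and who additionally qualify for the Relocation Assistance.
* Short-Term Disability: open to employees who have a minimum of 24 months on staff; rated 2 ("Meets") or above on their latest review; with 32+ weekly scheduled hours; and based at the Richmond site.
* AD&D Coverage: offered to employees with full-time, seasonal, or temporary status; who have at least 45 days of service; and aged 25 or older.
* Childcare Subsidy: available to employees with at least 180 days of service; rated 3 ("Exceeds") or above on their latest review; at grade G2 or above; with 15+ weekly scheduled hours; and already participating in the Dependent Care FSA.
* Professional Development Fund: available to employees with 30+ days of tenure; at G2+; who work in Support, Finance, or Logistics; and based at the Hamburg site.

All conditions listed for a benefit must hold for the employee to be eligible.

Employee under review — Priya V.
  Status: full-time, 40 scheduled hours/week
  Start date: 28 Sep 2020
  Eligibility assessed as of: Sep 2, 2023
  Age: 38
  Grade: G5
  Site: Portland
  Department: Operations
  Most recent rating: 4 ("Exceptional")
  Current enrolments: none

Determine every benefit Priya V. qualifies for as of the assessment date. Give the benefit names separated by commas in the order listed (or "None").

Relocation Assistance, AD&D Coverage

Service from 28 Sep 2020 to Sep 2, 2023: 1069 days.
Relocation Assistance — status full-time ✓ (not excluded); service 1069 days ≥ 26 weeks (≈182 days) ✓; age 38 ≥ 21 ✓; rating 4 ≥ 3 ✓ → eligible.
Dependent Care FSA — status full-time ✗ (requires part-time or seasonal) → not eligible.
Short-Term Disability — service 1069 days ≥ 24 months (≈720 days) ✓; rating 4 ≥ 2 ✓; 40 hrs/wk ≥ 32 ✓; site Portland ✗ (not Richmond) → not eligible.
AD&D Coverage — status full-time ✓; service 1069 days ≥ 45 days ✓; age 38 ≥ 25 ✓ → eligible.
Childcare Subsidy — service 1069 days ≥ 180 days ✓; rating 4 ≥ 3 ✓; grade G5 ≥ G2 ✓; 40 hrs/wk ≥ 15 ✓; not enrolled in Dependent Care FSA ✗ → not eligible.
Professional Development Fund — service 1069 days ≥ 30 days ✓; grade G5 ≥ G2 ✓; dept Operations ✗ → not eligible.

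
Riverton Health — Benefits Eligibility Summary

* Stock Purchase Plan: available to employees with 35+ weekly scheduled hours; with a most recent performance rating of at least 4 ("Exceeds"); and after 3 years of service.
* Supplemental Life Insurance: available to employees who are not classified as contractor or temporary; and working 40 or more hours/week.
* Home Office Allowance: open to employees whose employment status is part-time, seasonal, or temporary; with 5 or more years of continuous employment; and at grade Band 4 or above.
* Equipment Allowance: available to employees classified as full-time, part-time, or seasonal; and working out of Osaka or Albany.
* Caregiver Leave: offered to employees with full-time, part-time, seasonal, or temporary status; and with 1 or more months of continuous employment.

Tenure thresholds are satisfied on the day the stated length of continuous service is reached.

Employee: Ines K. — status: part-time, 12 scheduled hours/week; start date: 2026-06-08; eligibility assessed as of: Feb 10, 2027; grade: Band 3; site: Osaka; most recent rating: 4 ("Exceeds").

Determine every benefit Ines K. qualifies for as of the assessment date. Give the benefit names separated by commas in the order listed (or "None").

Equipment Allowance, Caregiver Leave

Service from 2026-06-08 to Feb 10, 2027: 247 days.
Stock Purchase Plan — 12 hrs/wk < 35 ✗ → not eligible.
Supplemental Life Insurance — status part-time ✓ (not excluded); 12 hrs/wk < 40 ✗ → not eligible.
Home Office Allowance — status part-time ✓; service 247 days < 5 years (≈1825 days) ✗ → not eligible.
Equipment Allowance — status part-time ✓; site Osaka ✓ → eligible.
Caregiver Leave — status part-time ✓; service 247 days ≥ 1 month (≈30 days) ✓ → eligible.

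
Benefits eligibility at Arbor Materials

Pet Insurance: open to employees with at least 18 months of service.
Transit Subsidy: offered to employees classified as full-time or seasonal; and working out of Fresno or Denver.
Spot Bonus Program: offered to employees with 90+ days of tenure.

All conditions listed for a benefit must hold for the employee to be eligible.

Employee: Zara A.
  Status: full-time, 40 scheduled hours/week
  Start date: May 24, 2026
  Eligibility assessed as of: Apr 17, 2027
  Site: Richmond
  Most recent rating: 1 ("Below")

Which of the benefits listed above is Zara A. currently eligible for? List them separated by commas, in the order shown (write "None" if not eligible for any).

Spot Bonus Program

Service from May 24, 2026 to Apr 17, 2027: 328 days.
Pet Insurance — service 328 days < 18 months (≈540 days) ✗ → not eligible.
Transit Subsidy — status full-time ✓; site Richmond ✗ (not Fresno or Denver) → not eligible.
Spot Bonus Program — service 328 days ≥ 90 days ✓ → eligible.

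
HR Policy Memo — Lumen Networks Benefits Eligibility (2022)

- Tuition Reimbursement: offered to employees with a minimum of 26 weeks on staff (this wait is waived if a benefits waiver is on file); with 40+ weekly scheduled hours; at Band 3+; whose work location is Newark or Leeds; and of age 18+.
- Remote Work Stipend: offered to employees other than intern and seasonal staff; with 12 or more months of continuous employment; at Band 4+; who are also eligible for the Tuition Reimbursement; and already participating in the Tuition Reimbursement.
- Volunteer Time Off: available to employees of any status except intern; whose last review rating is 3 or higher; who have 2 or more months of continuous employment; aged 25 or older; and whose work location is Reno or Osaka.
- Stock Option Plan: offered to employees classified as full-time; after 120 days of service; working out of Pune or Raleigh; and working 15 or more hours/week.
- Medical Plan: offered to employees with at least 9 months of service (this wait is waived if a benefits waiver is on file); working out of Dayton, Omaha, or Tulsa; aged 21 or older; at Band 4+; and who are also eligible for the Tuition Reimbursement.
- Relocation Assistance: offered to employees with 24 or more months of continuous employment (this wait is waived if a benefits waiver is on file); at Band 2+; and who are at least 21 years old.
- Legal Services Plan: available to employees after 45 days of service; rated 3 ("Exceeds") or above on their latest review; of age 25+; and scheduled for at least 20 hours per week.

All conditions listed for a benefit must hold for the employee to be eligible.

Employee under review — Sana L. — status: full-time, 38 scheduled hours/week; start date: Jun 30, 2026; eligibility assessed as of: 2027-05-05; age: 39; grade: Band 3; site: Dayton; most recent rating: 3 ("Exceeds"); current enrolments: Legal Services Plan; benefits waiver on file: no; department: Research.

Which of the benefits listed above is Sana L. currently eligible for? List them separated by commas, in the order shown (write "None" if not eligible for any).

Service from Jun 30, 2026 to 2027-05-05: 309 days.
Tuition Reimbursement — no waiver, service 309 days ≥ 26 weeks (≈182 days) ✓; 38 hrs/wk < 40 ✗ → not eligible.
Remote Work Stipend — status full-time ✓ (not excluded); service 309 days < 12 months (≈360 days) ✗ → not eligible.
Volunteer Time Off — status full-time ✓ (not excluded); rating 3 ≥ 3 ✓; service 309 days ≥ 2 months (≈60 days) ✓; age 39 ≥ 25 ✓; site Dayton ✗ (not Reno or Osaka) → not eligible.
Stock Option Plan — status full-time ✓; service 309 days ≥ 120 days ✓; site Dayton ✗ (not Pune or Raleigh) → not eligible.
Medical Plan — no waiver, service 309 days ≥ 9 months (≈270 days) ✓; site Dayton ✓; age 39 ≥ 21 ✓; grade Band 3 < Band 4 ✗ → not eligible.
Relocation Assistance — no waiver, service 309 days < 24 months (≈720 days) ✗ → not eligible.
Legal Services Plan — service 309 days ≥ 45 days ✓; rating 3 ≥ 3 ✓; age 39 ≥ 25 ✓; 38 hrs/wk ≥ 20 ✓ → eligible.

Legal Services Plan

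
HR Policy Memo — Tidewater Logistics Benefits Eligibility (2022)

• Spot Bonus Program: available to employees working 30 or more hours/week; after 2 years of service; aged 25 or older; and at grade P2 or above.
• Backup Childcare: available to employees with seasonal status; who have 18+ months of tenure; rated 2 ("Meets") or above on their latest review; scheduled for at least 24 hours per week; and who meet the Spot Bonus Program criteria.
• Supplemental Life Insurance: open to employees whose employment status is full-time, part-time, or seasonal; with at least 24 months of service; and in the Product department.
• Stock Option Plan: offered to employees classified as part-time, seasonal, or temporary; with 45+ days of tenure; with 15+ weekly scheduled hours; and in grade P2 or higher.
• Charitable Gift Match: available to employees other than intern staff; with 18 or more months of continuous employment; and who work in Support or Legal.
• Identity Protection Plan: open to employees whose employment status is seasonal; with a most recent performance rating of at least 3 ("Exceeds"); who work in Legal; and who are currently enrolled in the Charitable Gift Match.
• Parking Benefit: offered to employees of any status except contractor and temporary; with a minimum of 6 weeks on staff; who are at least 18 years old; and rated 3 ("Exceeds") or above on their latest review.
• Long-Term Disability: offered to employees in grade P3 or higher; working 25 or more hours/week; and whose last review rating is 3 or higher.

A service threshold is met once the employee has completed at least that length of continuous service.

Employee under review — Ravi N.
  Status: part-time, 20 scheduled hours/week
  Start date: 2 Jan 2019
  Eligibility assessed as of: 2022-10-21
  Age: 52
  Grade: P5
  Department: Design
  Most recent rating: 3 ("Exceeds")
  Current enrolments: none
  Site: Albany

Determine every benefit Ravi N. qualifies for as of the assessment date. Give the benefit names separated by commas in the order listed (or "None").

Stock Option Plan, Parking Benefit

Service from 2 Jan 2019 to 2022-10-21: 1388 days.
Spot Bonus Program — 20 hrs/wk < 30 ✗ → not eligible.
Backup Childcare — status part-time ✗ (requires seasonal) → not eligible.
Supplemental Life Insurance — status part-time ✓; service 1388 days ≥ 24 months (≈720 days) ✓; dept Design ✗ → not eligible.
Stock Option Plan — status part-time ✓; service 1388 days ≥ 45 days ✓; 20 hrs/wk ≥ 15 ✓; grade P5 ≥ P2 ✓ → eligible.
Charitable Gift Match — status part-time ✓ (not excluded); service 1388 days ≥ 18 months (≈540 days) ✓; dept Design ✗ → not eligible.
Identity Protection Plan — status part-time ✗ (requires seasonal) → not eligible.
Parking Benefit — status part-time ✓ (not excluded); service 1388 days ≥ 6 weeks (≈42 days) ✓; age 52 ≥ 18 ✓; rating 3 ≥ 3 ✓ → eligible.
Long-Term Disability — grade P5 ≥ P3 ✓; 20 hrs/wk < 25 ✗ → not eligible.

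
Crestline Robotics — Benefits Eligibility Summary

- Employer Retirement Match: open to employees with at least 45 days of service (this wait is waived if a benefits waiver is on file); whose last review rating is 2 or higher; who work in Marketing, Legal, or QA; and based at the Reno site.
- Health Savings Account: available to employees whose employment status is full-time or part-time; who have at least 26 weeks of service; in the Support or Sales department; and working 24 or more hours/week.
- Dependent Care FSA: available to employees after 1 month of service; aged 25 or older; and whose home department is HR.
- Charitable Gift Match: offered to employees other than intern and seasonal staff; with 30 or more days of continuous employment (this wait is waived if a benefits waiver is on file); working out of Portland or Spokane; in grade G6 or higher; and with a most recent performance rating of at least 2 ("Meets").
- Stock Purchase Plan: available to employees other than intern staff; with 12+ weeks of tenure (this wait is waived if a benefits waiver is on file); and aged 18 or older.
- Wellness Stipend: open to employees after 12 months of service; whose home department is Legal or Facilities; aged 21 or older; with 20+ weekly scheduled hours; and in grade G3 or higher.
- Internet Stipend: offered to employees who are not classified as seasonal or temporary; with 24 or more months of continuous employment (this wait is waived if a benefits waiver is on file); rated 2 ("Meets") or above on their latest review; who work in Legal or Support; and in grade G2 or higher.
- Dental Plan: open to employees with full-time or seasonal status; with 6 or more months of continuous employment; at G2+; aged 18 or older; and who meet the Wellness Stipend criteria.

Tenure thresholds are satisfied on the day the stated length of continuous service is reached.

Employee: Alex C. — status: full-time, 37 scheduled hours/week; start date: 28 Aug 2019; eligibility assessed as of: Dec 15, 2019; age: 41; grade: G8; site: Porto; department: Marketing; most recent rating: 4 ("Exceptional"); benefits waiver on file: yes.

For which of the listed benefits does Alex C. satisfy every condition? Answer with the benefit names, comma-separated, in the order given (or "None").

Service from 28 Aug 2019 to Dec 15, 2019: 109 days.
Employer Retirement Match — benefits waiver on file ✓; rating 4 ≥ 2 ✓; dept Marketing ✓; site Porto ✗ (not Reno) → not eligible.
Health Savings Account — status full-time ✓; service 109 days < 26 weeks (≈182 days) ✗ → not eligible.
Dependent Care FSA — service 109 days ≥ 1 month (≈30 days) ✓; age 41 ≥ 25 ✓; dept Marketing ✗ → not eligible.
Charitable Gift Match — status full-time ✓ (not excluded); benefits waiver on file ✓; site Porto ✗ (not Portland or Spokane) → not eligible.
Stock Purchase Plan — status full-time ✓ (not excluded); benefits waiver on file ✓; age 41 ≥ 18 ✓ → eligible.
Wellness Stipend — service 109 days < 12 months (≈360 days) ✗ → not eligible.
Internet Stipend — status full-time ✓ (not excluded); benefits waiver on file ✓; rating 4 ≥ 2 ✓; dept Marketing ✗ → not eligible.
Dental Plan — status full-time ✓; service 109 days < 6 months (≈180 days) ✗ → not eligible.

Stock Purchase Plan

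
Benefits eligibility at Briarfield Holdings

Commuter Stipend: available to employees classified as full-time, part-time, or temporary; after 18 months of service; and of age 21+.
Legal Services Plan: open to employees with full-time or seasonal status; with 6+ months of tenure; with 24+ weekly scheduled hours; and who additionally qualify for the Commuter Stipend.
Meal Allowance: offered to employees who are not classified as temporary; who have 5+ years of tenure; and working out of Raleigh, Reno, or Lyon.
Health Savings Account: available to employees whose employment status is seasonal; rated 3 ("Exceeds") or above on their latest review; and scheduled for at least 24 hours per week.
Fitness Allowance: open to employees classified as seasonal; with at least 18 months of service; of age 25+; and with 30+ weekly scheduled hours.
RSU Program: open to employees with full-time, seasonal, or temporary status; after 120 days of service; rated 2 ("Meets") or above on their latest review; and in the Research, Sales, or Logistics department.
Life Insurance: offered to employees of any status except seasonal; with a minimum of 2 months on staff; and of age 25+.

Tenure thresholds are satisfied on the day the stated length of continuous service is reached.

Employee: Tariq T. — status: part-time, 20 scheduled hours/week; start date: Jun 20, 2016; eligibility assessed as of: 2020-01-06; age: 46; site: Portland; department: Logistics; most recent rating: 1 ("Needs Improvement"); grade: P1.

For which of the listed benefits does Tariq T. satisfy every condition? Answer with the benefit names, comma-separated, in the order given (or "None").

Commuter Stipend, Life Insurance

Service from Jun 20, 2016 to 2020-01-06: 1295 days.
Commuter Stipend — status part-time ✓; service 1295 days ≥ 18 months (≈540 days) ✓; age 46 ≥ 21 ✓ → eligible.
Legal Services Plan — status part-time ✗ (requires full-time or seasonal) → not eligible.
Meal Allowance — status part-time ✓ (not excluded); service 1295 days < 5 years (≈1825 days) ✗ → not eligible.
Health Savings Account — status part-time ✗ (requires seasonal) → not eligible.
Fitness Allowance — status part-time ✗ (requires seasonal) → not eligible.
RSU Program — status part-time ✗ (requires full-time, seasonal, or temporary) → not eligible.
Life Insurance — status part-time ✓ (not excluded); service 1295 days ≥ 2 months (≈60 days) ✓; age 46 ≥ 25 ✓ → eligible.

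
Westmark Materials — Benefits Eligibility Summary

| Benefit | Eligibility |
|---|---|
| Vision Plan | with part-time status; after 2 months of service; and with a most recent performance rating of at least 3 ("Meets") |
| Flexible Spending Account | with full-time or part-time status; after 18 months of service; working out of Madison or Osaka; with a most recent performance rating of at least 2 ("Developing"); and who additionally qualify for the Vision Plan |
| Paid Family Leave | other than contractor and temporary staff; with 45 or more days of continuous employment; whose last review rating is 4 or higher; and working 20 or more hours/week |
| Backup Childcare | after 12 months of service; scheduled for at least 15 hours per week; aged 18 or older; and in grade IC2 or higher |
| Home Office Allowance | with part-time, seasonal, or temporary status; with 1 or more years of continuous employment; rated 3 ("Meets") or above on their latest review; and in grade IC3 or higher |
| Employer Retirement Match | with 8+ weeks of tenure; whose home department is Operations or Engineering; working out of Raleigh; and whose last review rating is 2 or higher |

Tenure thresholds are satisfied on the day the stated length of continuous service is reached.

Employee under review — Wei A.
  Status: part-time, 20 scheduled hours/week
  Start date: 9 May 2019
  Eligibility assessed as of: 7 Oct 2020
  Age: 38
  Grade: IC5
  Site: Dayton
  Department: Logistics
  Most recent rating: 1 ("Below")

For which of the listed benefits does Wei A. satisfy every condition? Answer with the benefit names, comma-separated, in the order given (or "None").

Backup Childcare

Service from 9 May 2019 to 7 Oct 2020: 517 days.
Vision Plan — status part-time ✓; service 517 days ≥ 2 months (≈60 days) ✓; rating 1 < 3 ✗ → not eligible.
Flexible Spending Account — status part-time ✓; service 517 days < 18 months (≈540 days) ✗ → not eligible.
Paid Family Leave — status part-time ✓ (not excluded); service 517 days ≥ 45 days ✓; rating 1 < 4 ✗ → not eligible.
Backup Childcare — service 517 days ≥ 12 months (≈360 days) ✓; 20 hrs/wk ≥ 15 ✓; age 38 ≥ 18 ✓; grade IC5 ≥ IC2 ✓ → eligible.
Home Office Allowance — status part-time ✓; service 517 days ≥ 1 year (≈365 days) ✓; rating 1 < 3 ✗ → not eligible.
Employer Retirement Match — service 517 days ≥ 8 weeks (≈56 days) ✓; dept Logistics ✗ → not eligible.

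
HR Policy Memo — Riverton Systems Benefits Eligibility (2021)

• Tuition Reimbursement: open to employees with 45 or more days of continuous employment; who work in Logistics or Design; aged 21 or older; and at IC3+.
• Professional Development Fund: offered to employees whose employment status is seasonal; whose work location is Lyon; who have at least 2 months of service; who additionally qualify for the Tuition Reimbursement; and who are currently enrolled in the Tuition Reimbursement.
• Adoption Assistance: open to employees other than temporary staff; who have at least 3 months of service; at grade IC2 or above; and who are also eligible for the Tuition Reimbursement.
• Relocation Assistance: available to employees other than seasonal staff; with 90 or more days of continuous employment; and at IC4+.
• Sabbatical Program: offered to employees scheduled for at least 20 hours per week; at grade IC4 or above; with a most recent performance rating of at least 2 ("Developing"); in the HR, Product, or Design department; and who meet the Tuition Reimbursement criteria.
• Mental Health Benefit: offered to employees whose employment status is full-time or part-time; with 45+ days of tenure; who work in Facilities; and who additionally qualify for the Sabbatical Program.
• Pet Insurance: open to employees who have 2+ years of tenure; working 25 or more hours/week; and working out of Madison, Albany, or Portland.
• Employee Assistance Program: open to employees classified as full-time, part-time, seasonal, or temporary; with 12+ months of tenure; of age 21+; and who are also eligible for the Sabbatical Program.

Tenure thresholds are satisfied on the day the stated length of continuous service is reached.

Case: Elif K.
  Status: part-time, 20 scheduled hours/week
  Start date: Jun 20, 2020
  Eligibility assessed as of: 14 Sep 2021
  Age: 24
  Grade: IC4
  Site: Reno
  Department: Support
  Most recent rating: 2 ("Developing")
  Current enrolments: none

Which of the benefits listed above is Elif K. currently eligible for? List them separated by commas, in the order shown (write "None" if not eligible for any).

Relocation Assistance

Service from Jun 20, 2020 to 14 Sep 2021: 451 days.
Tuition Reimbursement — service 451 days ≥ 45 days ✓; dept Support ✗ → not eligible.
Professional Development Fund — status part-time ✗ (requires seasonal) → not eligible.
Adoption Assistance — status part-time ✓ (not excluded); service 451 days ≥ 3 months (≈90 days) ✓; grade IC4 ≥ IC2 ✓; not eligible for Tuition Reimbursement ✗ → not eligible.
Relocation Assistance — status part-time ✓ (not excluded); service 451 days ≥ 90 days ✓; grade IC4 ≥ IC4 ✓ → eligible.
Sabbatical Program — 20 hrs/wk ≥ 20 ✓; grade IC4 ≥ IC4 ✓; rating 2 ≥ 2 ✓; dept Support ✗ → not eligible.
Mental Health Benefit — status part-time ✓; service 451 days ≥ 45 days ✓; dept Support ✗ → not eligible.
Pet Insurance — service 451 days < 2 years (≈730 days) ✗ → not eligible.
Employee Assistance Program — status part-time ✓; service 451 days ≥ 12 months (≈360 days) ✓; age 24 ≥ 21 ✓; not eligible for Sabbatical Program ✗ → not eligible.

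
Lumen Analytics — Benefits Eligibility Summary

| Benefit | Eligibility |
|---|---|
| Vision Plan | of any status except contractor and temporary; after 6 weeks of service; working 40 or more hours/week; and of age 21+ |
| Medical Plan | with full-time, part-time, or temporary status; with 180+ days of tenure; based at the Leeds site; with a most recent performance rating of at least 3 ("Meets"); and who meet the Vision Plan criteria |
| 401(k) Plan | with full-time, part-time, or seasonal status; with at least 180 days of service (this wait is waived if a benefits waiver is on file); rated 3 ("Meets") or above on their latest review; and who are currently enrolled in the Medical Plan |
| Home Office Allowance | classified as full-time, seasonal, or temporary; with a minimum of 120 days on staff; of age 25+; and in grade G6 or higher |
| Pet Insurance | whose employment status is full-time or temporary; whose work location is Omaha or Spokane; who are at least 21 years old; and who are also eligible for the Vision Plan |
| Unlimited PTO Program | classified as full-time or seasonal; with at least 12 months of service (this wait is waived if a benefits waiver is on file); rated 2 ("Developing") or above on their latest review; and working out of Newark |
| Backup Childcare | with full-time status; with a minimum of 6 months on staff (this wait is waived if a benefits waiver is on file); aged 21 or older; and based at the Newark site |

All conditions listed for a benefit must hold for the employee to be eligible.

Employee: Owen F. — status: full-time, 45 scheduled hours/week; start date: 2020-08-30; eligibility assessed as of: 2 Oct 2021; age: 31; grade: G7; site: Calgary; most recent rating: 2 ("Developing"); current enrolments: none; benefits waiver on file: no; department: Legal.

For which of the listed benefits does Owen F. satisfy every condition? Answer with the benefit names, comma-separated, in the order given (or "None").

Vision Plan, Home Office Allowance

Service from 2020-08-30 to 2 Oct 2021: 398 days.
Vision Plan — status full-time ✓ (not excluded); service 398 days ≥ 6 weeks (≈42 days) ✓; 45 hrs/wk ≥ 40 ✓; age 31 ≥ 21 ✓ → eligible.
Medical Plan — status full-time ✓; service 398 days ≥ 180 days ✓; site Calgary ✗ (not Leeds) → not eligible.
401(k) Plan — status full-time ✓; no waiver, service 398 days ≥ 180 days ✓; rating 2 < 3 ✗ → not eligible.
Home Office Allowance — status full-time ✓; service 398 days ≥ 120 days ✓; age 31 ≥ 25 ✓; grade G7 ≥ G6 ✓ → eligible.
Pet Insurance — status full-time ✓; site Calgary ✗ (not Omaha or Spokane) → not eligible.
Unlimited PTO Program — status full-time ✓; no waiver, service 398 days ≥ 12 months (≈360 days) ✓; rating 2 ≥ 2 ✓; site Calgary ✗ (not Newark) → not eligible.
Backup Childcare — status full-time ✓; no waiver, service 398 days ≥ 6 months (≈180 days) ✓; age 31 ≥ 21 ✓; site Calgary ✗ (not Newark) → not eligible.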